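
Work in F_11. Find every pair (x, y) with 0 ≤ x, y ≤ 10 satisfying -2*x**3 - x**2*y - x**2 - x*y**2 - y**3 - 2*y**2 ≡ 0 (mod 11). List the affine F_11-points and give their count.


Affine F_11-points: {(0, 0), (0, 9), (1, 8), (5, 0), (5, 1), (5, 3), (6, 6), (7, 3), (8, 3), (10, 5), (10, 8)}; count = 11.

For each of the 121 pairs (x, y) ∈ F_11², evaluate f(x, y) mod 11. Record the zeros.
  x = 0: [0↦0, 1↦8, 2↦6, 3↦10, 4↦3, 5↦1, 6↦9, 7↦10, 8↦9, 9↦0, 10↦10]  zeros at y ∈ {0, 9}
  x = 1: [0↦8, 1↦3, 2↦8, 3↦6, 4↦2, 5↦1, 6↦8, 7↦6, 8↦0, 9↦6, 10↦7]  zeros at y ∈ {8}
  x = 2: [0↦2, 1↦4, 2↦3, 3↦4, 4↦1, 5↦10, 6↦3, 7↦7, 8↦5, 9↦2, 10↦3]  zeros at y ∈ ∅
  x = 3: [0↦3, 1↦10, 2↦1, 3↦3, 4↦10, 5↦5, 6↦4, 7↦1, 8↦1, 9↦9, 10↦8]  zeros at y ∈ ∅
  x = 4: [0↦10, 1↦9, 2↦1, 3↦2, 4↦6, 5↦7, 6↦10, 7↦9, 8↦9, 9↦4, 10↦10]  zeros at y ∈ ∅
  x = 5: [0↦0, 1↦0, 2↦2, 3↦0, 4↦10, 5↦4, 6↦9, 7↦8, 8↦6, 9↦8, 10↦8]  zeros at y ∈ {0, 1, 3}
  x = 6: [0↦5, 1↦4, 2↦3, 3↦7, 4↦10, 5↦6, 6↦0, 7↦8, 8↦2, 9↦9, 10↦1]  zeros at y ∈ {6}
  x = 7: [0↦2, 1↦9, 2↦3, 3↦0, 4↦5, 5↦1, 6↦4, 7↦8, 8↦7, 9↦6, 10↦10]  zeros at y ∈ {3}
  x = 8: [0↦1, 1↦3, 2↦1, 3↦0, 4↦5, 5↦10, 6↦9, 7↦7, 8↦9, 9↦9, 10↦1]  zeros at y ∈ {3}
  x = 9: [0↦1, 1↦7, 2↦7, 3↦6, 4↦9, 5↦10, 6↦3, 7↦4, 8↦7, 9↦6, 10↦6]  zeros at y ∈ ∅
  x = 10: [0↦1, 1↦9, 2↦9, 3↦6, 4↦5, 5↦0, 6↦7, 7↦9, 8↦0, 9↦7, 10↦2]  zeros at y ∈ {5, 8}
Collecting zeros: affine points = {(0, 0), (0, 9), (1, 8), (5, 0), (5, 1), (5, 3), (6, 6), (7, 3), (8, 3), (10, 5), (10, 8)}.
Total count |C(F_11)_aff| = 11.


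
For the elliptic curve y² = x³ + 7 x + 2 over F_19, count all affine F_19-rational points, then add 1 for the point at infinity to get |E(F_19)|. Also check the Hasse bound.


Affine points = {(2, 9), (2, 10), (8, 0), (11, 2), (11, 17), (12, 3), (12, 16), (15, 9), (15, 10), (16, 7), (16, 12)}; affine count = 11; |E(F_19)| = 12.

Discriminant check: Δ ∝ 4a³ + 27b² = 4·7³ + 27·2² = 4·343 + 27·4 ≡ 17 (mod 19). Nonzero ⇒ E is nonsingular.
For each x ∈ F_19, compute rhs = x³ + 7·x + 2 mod 19, then count y ∈ F_19 with y² ≡ rhs.
  x = 0: rhs = 2, matching y values: none (0 points).
  x = 1: rhs = 10, matching y values: none (0 points).
  x = 2: rhs = 5, matching y values: 9, 10 (2 points).
  x = 3: rhs = 12, matching y values: none (0 points).
  x = 4: rhs = 18, matching y values: none (0 points).
  x = 5: rhs = 10, matching y values: none (0 points).
  x = 6: rhs = 13, matching y values: none (0 points).
  x = 7: rhs = 14, matching y values: none (0 points).
  x = 8: rhs = 0, matching y values: 0 (1 points).
  x = 9: rhs = 15, matching y values: none (0 points).
  x = 10: rhs = 8, matching y values: none (0 points).
  x = 11: rhs = 4, matching y values: 2, 17 (2 points).
  x = 12: rhs = 9, matching y values: 3, 16 (2 points).
  x = 13: rhs = 10, matching y values: none (0 points).
  x = 14: rhs = 13, matching y values: none (0 points).
  x = 15: rhs = 5, matching y values: 9, 10 (2 points).
  x = 16: rhs = 11, matching y values: 7, 12 (2 points).
  x = 17: rhs = 18, matching y values: none (0 points).
  x = 18: rhs = 13, matching y values: none (0 points).
Total affine count: 11.
Full point count |E(F_19)| = 11 + 1 = 12.
Hasse bound: |12 − (19+1)| = |-8| = 8 ≤ 2√19 ≈ 8.7178 ✓.


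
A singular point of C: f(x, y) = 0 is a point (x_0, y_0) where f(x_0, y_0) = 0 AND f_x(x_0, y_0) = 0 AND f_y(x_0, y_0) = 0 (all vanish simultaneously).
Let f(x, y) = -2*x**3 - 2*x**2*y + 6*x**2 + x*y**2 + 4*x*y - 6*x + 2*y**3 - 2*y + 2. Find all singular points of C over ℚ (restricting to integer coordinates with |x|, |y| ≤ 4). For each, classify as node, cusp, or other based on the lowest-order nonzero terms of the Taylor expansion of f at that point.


Singular points: {(1, 0)}; classification: cusp.

Compute partial derivatives:
  f_x = -6*x**2 - 4*x*y + 12*x + y**2 + 4*y - 6.
  f_y = -2*x**2 + 2*x*y + 4*x + 6*y**2 - 2.
Scan x_0 ∈ {−4, ..., 4}. For each x_0, f_y(x_0, y) is a polynomial in y; find its integer roots y ∈ {−4, ..., 4}, then test f_x and f at those candidates.
  x = -4: f_y(-4, y) = 6*y**2 - 8*y - 50; no integer root y with |y| ≤ 4.
  x = -3: f_y(-3, y) = 6*y**2 - 6*y - 32; no integer root y with |y| ≤ 4.
  x = -2: f_y(-2, y) = 6*y**2 - 4*y - 18; no integer root y with |y| ≤ 4.
  x = -1: f_y(-1, y) = 6*y**2 - 2*y - 8; vanishes at y ∈ {-1}. (-1, -1): f_x = -31 ≠ 0.
  x = 0: f_y(0, y) = 6*y**2 - 2; no integer root y with |y| ≤ 4.
  x = 1: f_y(1, y) = 6*y**2 + 2*y; vanishes at y ∈ {0}. (1, 0): f_x = 0, f = 0 — SINGULAR.
  x = 2: f_y(2, y) = 6*y**2 + 4*y - 2; vanishes at y ∈ {-1}. (2, -1): f_x = -1 ≠ 0.
  x = 3: f_y(3, y) = 6*y**2 + 6*y - 8; no integer root y with |y| ≤ 4.
  x = 4: f_y(4, y) = 6*y**2 + 8*y - 18; no integer root y with |y| ≤ 4.
Only singular point on the grid: (1, 0).
Classify: substitute x = 1 + u, y = 0 + v and expand: f = -2*u**3 - 2*u**2*v + u*v**2 + 2*v**3 + v**2.
No constant or linear terms (consistent with a singular point). Quadratic part: v**2. Cubic part: -2*u**3 - 2*u**2*v + u*v**2 + 2*v**3.
The quadratic part v**2 is a perfect square, so there is a single (double) tangent line v = 0, i.e. y = 0. Restricting the cubic part to that line (v = 0) leaves -2*u**3 ≠ 0, so f is not divisible by v and the branch is v² ≈ 2*u**3 to lowest order — this is a cusp.
Classification: cusp.


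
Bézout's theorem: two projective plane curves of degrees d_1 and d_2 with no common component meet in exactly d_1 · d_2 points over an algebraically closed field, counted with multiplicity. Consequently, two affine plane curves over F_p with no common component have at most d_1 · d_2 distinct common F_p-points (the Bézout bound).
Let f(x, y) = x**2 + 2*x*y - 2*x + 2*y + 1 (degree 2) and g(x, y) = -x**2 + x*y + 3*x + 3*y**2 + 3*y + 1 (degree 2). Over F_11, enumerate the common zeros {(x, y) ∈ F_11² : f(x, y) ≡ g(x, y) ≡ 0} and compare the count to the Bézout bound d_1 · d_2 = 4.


Common zeros: ∅; count = 0; Bézout bound = 4.

deg(f) = 2, deg(g) = 2, so Bézout bound = 4.
Scan x ∈ F_11. For each x, list the y ∈ F_11 with f(x, y) ≡ 0 and those with g(x, y) ≡ 0 (mod 11); the common zeros in that column are the intersection.
  x = 0: f ≡ 0 at y ∈ {5}; g ≡ 0 at y ∈ ∅; common: ∅.
  x = 1: f ≡ 0 at y ∈ {0}; g ≡ 0 at y ∈ ∅; common: ∅.
  x = 2: f ≡ 0 at y ∈ {9}; g ≡ 0 at y ∈ {1}; common: ∅.
  x = 3: f ≡ 0 at y ∈ {5}; g ≡ 0 at y ∈ ∅; common: ∅.
  x = 4: f ≡ 0 at y ∈ {9}; g ≡ 0 at y ∈ ∅; common: ∅.
  x = 5: f ≡ 0 at y ∈ {6}; g ≡ 0 at y ∈ ∅; common: ∅.
  x = 6: f ≡ 0 at y ∈ {10}; g ≡ 0 at y ∈ ∅; common: ∅.
  x = 7: f ≡ 0 at y ∈ {6}; g ≡ 0 at y ∈ ∅; common: ∅.
  x = 8: f ≡ 0 at y ∈ {4}; g ≡ 0 at y ∈ ∅; common: ∅.
  x = 9: f ≡ 0 at y ∈ {10}; g ≡ 0 at y ∈ ∅; common: ∅.
  x = 10: f ≡ 0 at y ∈ ∅; g ≡ 0 at y ∈ ∅; common: ∅.
Collecting: common zeros = ∅, so the count is 0.
Comparison with the Bézout bound: 0 ≤ 4 = deg(f)·deg(g), as expected for curves with no common component (the affine F_11-count falls short of the bound because intersections may lie at infinity, over extension fields, or carry multiplicity).


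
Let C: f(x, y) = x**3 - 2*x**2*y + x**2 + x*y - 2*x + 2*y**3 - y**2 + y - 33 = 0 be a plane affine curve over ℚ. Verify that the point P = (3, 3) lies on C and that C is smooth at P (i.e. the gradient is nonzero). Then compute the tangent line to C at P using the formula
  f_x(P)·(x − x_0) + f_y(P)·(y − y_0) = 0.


Tangent line at P: -2*x + 34*y - 96 = 0.

Step 1: f(3, 3) = 0, so P lies on C.
Step 2: partial derivatives
  f_x(x, y) = 3*x**2 - 4*x*y + 2*x + y - 2, f_y(x, y) = -2*x**2 + x + 6*y**2 - 2*y + 1.
  f_x(P) = -2, f_y(P) = 34 (gradient nonzero, so P is smooth).
Step 3: tangent line at P: -2·(x − 3) + 34·(y − 3) = 0.
Expanding: -2*x + 34*y - 96 = 0.


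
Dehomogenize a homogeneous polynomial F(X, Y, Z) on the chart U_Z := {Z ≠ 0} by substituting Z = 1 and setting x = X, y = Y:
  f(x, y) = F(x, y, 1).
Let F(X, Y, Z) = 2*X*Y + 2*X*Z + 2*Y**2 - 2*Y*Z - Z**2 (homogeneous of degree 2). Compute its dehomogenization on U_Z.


f(x, y) = 2*x*y + 2*x + 2*y**2 - 2*y - 1

On U_Z we set Z = 1. Each monomial c·X^i·Y^j·Z^k in F becomes c·x^i·y^j·1^k = c·x^i·y^j.
Substituting Z = 1: F(X, Y, 1) = 2*x*y + 2*x + 2*y**2 - 2*y - 1.
Note: deg(f) ≤ deg(F) = 2; strict inequality happens when F is divisible by Z (lost terms).


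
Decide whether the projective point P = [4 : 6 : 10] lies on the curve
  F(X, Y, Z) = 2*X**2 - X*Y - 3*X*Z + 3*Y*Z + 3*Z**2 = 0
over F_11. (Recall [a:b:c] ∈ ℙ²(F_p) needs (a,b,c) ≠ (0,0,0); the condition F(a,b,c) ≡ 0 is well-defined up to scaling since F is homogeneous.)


F(4,6,10) ≡ 5 (mod 11); P is NOT on the curve.

Evaluate F(4, 6, 10) term-by-term (mod 11).
  2*X**2 ↦ 2·16·1·1 = 32
  -X*Y ↦ -1·4·6·1 = -24
  -3*X*Z ↦ -3·4·1·10 = -120
  3*Y*Z ↦ 3·1·6·10 = 180
  3*Z**2 ↦ 3·1·1·100 = 300
Sum: F(4, 6, 10) = (32) + (-24) + (-120) + (180) + (300) = 368.
Reducing mod 11: 368 ≡ 5 (mod 11).
Since F(a, b, c) ≡ 5 ≠ 0 (mod 11), P does NOT lie on the curve.


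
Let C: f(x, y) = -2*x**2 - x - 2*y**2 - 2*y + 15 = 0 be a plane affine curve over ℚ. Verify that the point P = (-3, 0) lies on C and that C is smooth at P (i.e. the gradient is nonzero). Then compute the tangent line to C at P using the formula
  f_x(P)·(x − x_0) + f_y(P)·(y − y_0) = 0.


Tangent line at P: 11*x - 2*y + 33 = 0.

Step 1: f(-3, 0) = 0, so P lies on C.
Step 2: partial derivatives
  f_x(x, y) = -4*x - 1, f_y(x, y) = -4*y - 2.
  f_x(P) = 11, f_y(P) = -2 (gradient nonzero, so P is smooth).
Step 3: tangent line at P: 11·(x − -3) + -2·(y − 0) = 0.
Expanding: 11*x - 2*y + 33 = 0.


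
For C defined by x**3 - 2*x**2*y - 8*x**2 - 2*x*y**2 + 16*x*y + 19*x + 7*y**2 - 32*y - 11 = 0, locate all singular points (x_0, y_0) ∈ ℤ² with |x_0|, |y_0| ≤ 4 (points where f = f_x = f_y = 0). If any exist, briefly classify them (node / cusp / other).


Singular points: {(3, 1)}; classification: node.

Compute partial derivatives:
  f_x = 3*x**2 - 4*x*y - 16*x - 2*y**2 + 16*y + 19.
  f_y = -2*x**2 - 4*x*y + 16*x + 14*y - 32.
Scan x_0 ∈ {−4, ..., 4}. For each x_0, f_y(x_0, y) is a polynomial in y; find its integer roots y ∈ {−4, ..., 4}, then test f_x and f at those candidates.
  x = -4: f_y(-4, y) = 30*y - 128; no integer root y with |y| ≤ 4.
  x = -3: f_y(-3, y) = 26*y - 98; no integer root y with |y| ≤ 4.
  x = -2: f_y(-2, y) = 22*y - 72; no integer root y with |y| ≤ 4.
  x = -1: f_y(-1, y) = 18*y - 50; no integer root y with |y| ≤ 4.
  x = 0: f_y(0, y) = 14*y - 32; no integer root y with |y| ≤ 4.
  x = 1: f_y(1, y) = 10*y - 18; no integer root y with |y| ≤ 4.
  x = 2: f_y(2, y) = 6*y - 8; no integer root y with |y| ≤ 4.
  x = 3: f_y(3, y) = 2*y - 2; vanishes at y ∈ {1}. (3, 1): f_x = 0, f = 0 — SINGULAR.
  x = 4: f_y(4, y) = -2*y; vanishes at y ∈ {0}. (4, 0): f_x = 3 ≠ 0.
Only singular point on the grid: (3, 1).
Classify: substitute x = 3 + u, y = 1 + v and expand: f = u**3 - 2*u**2*v - u**2 - 2*u*v**2 + v**2.
No constant or linear terms (consistent with a singular point). Quadratic part: -u**2 + v**2. Cubic part: u**3 - 2*u**2*v - 2*u*v**2.
The quadratic part v**2 - u**2 = (v − u)(v + u) splits into two distinct linear factors, so there are two distinct tangent lines y − 1 = ±(x − 3) — this is a node (ordinary double point).
Classification: node.


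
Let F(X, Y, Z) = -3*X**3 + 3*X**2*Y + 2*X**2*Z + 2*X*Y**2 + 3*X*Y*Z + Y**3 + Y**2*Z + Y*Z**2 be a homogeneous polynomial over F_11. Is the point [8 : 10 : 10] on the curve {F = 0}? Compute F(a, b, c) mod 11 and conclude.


F(8,10,10) ≡ 7 (mod 11); P is NOT on the curve.

Evaluate F(8, 10, 10) term-by-term (mod 11).
  -3*X**3 ↦ -3·512·1·1 = -1536
  3*X**2*Y ↦ 3·64·10·1 = 1920
  2*X**2*Z ↦ 2·64·1·10 = 1280
  2*X*Y**2 ↦ 2·8·100·1 = 1600
  3*X*Y*Z ↦ 3·8·10·10 = 2400
  Y**3 ↦ 1·1·1000·1 = 1000
  Y**2*Z ↦ 1·1·100·10 = 1000
  Y*Z**2 ↦ 1·1·10·100 = 1000
Sum: F(8, 10, 10) = (-1536) + (1920) + (1280) + (1600) + (2400) + (1000) + (1000) + (1000) = 8664.
Reducing mod 11: 8664 ≡ 7 (mod 11).
Since F(a, b, c) ≡ 7 ≠ 0 (mod 11), P does NOT lie on the curve.


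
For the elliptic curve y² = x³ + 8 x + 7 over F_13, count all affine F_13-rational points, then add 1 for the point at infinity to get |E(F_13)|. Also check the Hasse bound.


Affine points = {(1, 4), (1, 9), (4, 5), (4, 8), (5, 4), (5, 9), (7, 4), (7, 9), (11, 3), (11, 10)}; affine count = 10; |E(F_13)| = 11.

Discriminant check: Δ ∝ 4a³ + 27b² = 4·8³ + 27·7² = 4·512 + 27·49 ≡ 4 (mod 13). Nonzero ⇒ E is nonsingular.
For each x ∈ F_13, compute rhs = x³ + 8·x + 7 mod 13, then count y ∈ F_13 with y² ≡ rhs.
  x = 0: rhs = 7, matching y values: none (0 points).
  x = 1: rhs = 3, matching y values: 4, 9 (2 points).
  x = 2: rhs = 5, matching y values: none (0 points).
  x = 3: rhs = 6, matching y values: none (0 points).
  x = 4: rhs = 12, matching y values: 5, 8 (2 points).
  x = 5: rhs = 3, matching y values: 4, 9 (2 points).
  x = 6: rhs = 11, matching y values: none (0 points).
  x = 7: rhs = 3, matching y values: 4, 9 (2 points).
  x = 8: rhs = 11, matching y values: none (0 points).
  x = 9: rhs = 2, matching y values: none (0 points).
  x = 10: rhs = 8, matching y values: none (0 points).
  x = 11: rhs = 9, matching y values: 3, 10 (2 points).
  x = 12: rhs = 11, matching y values: none (0 points).
Total affine count: 10.
Full point count |E(F_13)| = 10 + 1 = 11.
Hasse bound: |11 − (13+1)| = |-3| = 3 ≤ 2√13 ≈ 7.2111 ✓.


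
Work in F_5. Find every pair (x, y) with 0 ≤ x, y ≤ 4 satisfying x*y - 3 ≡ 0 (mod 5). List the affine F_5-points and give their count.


Affine F_5-points: {(1, 3), (2, 4), (3, 1), (4, 2)}; count = 4.

For each of the 25 pairs (x, y) ∈ F_5², evaluate f(x, y) mod 5. Record the zeros.
  x = 0: [0↦2, 1↦2, 2↦2, 3↦2, 4↦2]  zeros at y ∈ ∅
  x = 1: [0↦2, 1↦3, 2↦4, 3↦0, 4↦1]  zeros at y ∈ {3}
  x = 2: [0↦2, 1↦4, 2↦1, 3↦3, 4↦0]  zeros at y ∈ {4}
  x = 3: [0↦2, 1↦0, 2↦3, 3↦1, 4↦4]  zeros at y ∈ {1}
  x = 4: [0↦2, 1↦1, 2↦0, 3↦4, 4↦3]  zeros at y ∈ {2}
Collecting zeros: affine points = {(1, 3), (2, 4), (3, 1), (4, 2)}.
Total count |C(F_5)_aff| = 4.


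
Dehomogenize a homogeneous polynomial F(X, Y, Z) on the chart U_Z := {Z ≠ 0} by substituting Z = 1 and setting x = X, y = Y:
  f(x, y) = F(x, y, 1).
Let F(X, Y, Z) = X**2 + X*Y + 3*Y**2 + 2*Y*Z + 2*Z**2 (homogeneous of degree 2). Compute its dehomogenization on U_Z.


f(x, y) = x**2 + x*y + 3*y**2 + 2*y + 2

On U_Z we set Z = 1. Each monomial c·X^i·Y^j·Z^k in F becomes c·x^i·y^j·1^k = c·x^i·y^j.
Substituting Z = 1: F(X, Y, 1) = x**2 + x*y + 3*y**2 + 2*y + 2.
Note: deg(f) ≤ deg(F) = 2; strict inequality happens when F is divisible by Z (lost terms).


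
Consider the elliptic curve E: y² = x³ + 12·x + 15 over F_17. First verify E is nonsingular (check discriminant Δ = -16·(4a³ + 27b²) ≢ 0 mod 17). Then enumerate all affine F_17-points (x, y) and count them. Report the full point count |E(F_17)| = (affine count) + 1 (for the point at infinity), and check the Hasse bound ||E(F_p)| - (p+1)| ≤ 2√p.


Affine points = {(0, 7), (0, 10), (2, 8), (2, 9), (4, 5), (4, 12), (5, 8), (5, 9), (7, 0), (9, 6), (9, 11), (10, 8), (10, 9), (11, 4), (11, 13), (12, 0), (15, 0), (16, 6), (16, 11)}; affine count = 19; |E(F_17)| = 20.

Discriminant check: Δ ∝ 4a³ + 27b² = 4·12³ + 27·15² = 4·1728 + 27·225 ≡ 16 (mod 17). Nonzero ⇒ E is nonsingular.
For each x ∈ F_17, compute rhs = x³ + 12·x + 15 mod 17, then count y ∈ F_17 with y² ≡ rhs.
  x = 0: rhs = 15, matching y values: 7, 10 (2 points).
  x = 1: rhs = 11, matching y values: none (0 points).
  x = 2: rhs = 13, matching y values: 8, 9 (2 points).
  x = 3: rhs = 10, matching y values: none (0 points).
  x = 4: rhs = 8, matching y values: 5, 12 (2 points).
  x = 5: rhs = 13, matching y values: 8, 9 (2 points).
  x = 6: rhs = 14, matching y values: none (0 points).
  x = 7: rhs = 0, matching y values: 0 (1 points).
  x = 8: rhs = 11, matching y values: none (0 points).
  x = 9: rhs = 2, matching y values: 6, 11 (2 points).
  x = 10: rhs = 13, matching y values: 8, 9 (2 points).
  x = 11: rhs = 16, matching y values: 4, 13 (2 points).
  x = 12: rhs = 0, matching y values: 0 (1 points).
  x = 13: rhs = 5, matching y values: none (0 points).
  x = 14: rhs = 3, matching y values: none (0 points).
  x = 15: rhs = 0, matching y values: 0 (1 points).
  x = 16: rhs = 2, matching y values: 6, 11 (2 points).
Total affine count: 19.
Full point count |E(F_17)| = 19 + 1 = 20.
Hasse bound: |20 − (17+1)| = |2| = 2 ≤ 2√17 ≈ 8.2462 ✓.


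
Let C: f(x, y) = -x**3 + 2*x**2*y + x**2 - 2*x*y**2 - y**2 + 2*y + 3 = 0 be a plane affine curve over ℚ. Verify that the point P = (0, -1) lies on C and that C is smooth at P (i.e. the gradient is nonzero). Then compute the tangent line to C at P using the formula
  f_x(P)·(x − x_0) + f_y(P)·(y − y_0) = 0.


Tangent line at P: -2*x + 4*y + 4 = 0.

Step 1: f(0, -1) = 0, so P lies on C.
Step 2: partial derivatives
  f_x(x, y) = -3*x**2 + 4*x*y + 2*x - 2*y**2, f_y(x, y) = 2*x**2 - 4*x*y - 2*y + 2.
  f_x(P) = -2, f_y(P) = 4 (gradient nonzero, so P is smooth).
Step 3: tangent line at P: -2·(x − 0) + 4·(y − -1) = 0.
Expanding: -2*x + 4*y + 4 = 0.


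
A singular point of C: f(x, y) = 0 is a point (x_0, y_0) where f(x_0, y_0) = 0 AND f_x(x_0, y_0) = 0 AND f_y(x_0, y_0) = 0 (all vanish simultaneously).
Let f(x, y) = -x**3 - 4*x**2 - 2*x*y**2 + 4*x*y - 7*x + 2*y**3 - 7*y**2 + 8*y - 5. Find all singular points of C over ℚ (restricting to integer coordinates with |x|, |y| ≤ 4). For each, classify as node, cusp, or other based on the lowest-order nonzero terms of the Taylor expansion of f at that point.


Singular points: {(-1, 1)}; classification: node.

Compute partial derivatives:
  f_x = -3*x**2 - 8*x - 2*y**2 + 4*y - 7.
  f_y = -4*x*y + 4*x + 6*y**2 - 14*y + 8.
Scan x_0 ∈ {−4, ..., 4}. For each x_0, f_y(x_0, y) is a polynomial in y; find its integer roots y ∈ {−4, ..., 4}, then test f_x and f at those candidates.
  x = -4: f_y(-4, y) = 6*y**2 + 2*y - 8; vanishes at y ∈ {1}. (-4, 1): f_x = -21 ≠ 0.
  x = -3: f_y(-3, y) = 6*y**2 - 2*y - 4; vanishes at y ∈ {1}. (-3, 1): f_x = -8 ≠ 0.
  x = -2: f_y(-2, y) = 6*y**2 - 6*y; vanishes at y ∈ {0, 1}. (-2, 0): f_x = -3 ≠ 0; (-2, 1): f_x = -1 ≠ 0.
  x = -1: f_y(-1, y) = 6*y**2 - 10*y + 4; vanishes at y ∈ {1}. (-1, 1): f_x = 0, f = 0 — SINGULAR.
  x = 0: f_y(0, y) = 6*y**2 - 14*y + 8; vanishes at y ∈ {1}. (0, 1): f_x = -5 ≠ 0.
  x = 1: f_y(1, y) = 6*y**2 - 18*y + 12; vanishes at y ∈ {1, 2}. (1, 1): f_x = -16 ≠ 0; (1, 2): f_x = -18 ≠ 0.
  x = 2: f_y(2, y) = 6*y**2 - 22*y + 16; vanishes at y ∈ {1}. (2, 1): f_x = -33 ≠ 0.
  x = 3: f_y(3, y) = 6*y**2 - 26*y + 20; vanishes at y ∈ {1}. (3, 1): f_x = -56 ≠ 0.
  x = 4: f_y(4, y) = 6*y**2 - 30*y + 24; vanishes at y ∈ {1, 4}. (4, 1): f_x = -85 ≠ 0; (4, 4): f_x = -103 ≠ 0.
Only singular point on the grid: (-1, 1).
Classify: substitute x = -1 + u, y = 1 + v and expand: f = -u**3 - u**2 - 2*u*v**2 + 2*v**3 + v**2.
No constant or linear terms (consistent with a singular point). Quadratic part: -u**2 + v**2. Cubic part: -u**3 - 2*u*v**2 + 2*v**3.
The quadratic part v**2 - u**2 = (v − u)(v + u) splits into two distinct linear factors, so there are two distinct tangent lines y − 1 = ±(x − -1) — this is a node (ordinary double point).
Classification: node.


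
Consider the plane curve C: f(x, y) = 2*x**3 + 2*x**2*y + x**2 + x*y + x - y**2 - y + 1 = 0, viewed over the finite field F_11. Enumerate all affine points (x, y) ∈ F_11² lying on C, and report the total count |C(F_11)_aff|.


Affine F_11-points: {(0, 3), (0, 7), (5, 2), (5, 8), (7, 6), (7, 10)}; count = 6.

For each of the 121 pairs (x, y) ∈ F_11², evaluate f(x, y) mod 11. Record the zeros.
  x = 0: [0↦1, 1↦10, 2↦6, 3↦0, 4↦3, 5↦4, 6↦3, 7↦0, 8↦6, 9↦10, 10↦1]  zeros at y ∈ {3, 7}
  x = 1: [0↦5, 1↦6, 2↦5, 3↦2, 4↦8, 5↦1, 6↦3, 7↦3, 8↦1, 9↦8, 10↦2]  zeros at y ∈ ∅
  x = 2: [0↦1, 1↦9, 2↦4, 3↦8, 4↦10, 5↦10, 6↦8, 7↦4, 8↦9, 9↦1, 10↦2]  zeros at y ∈ ∅
  x = 3: [0↦1, 1↦9, 2↦4, 3↦8, 4↦10, 5↦10, 6↦8, 7↦4, 8↦9, 9↦1, 10↦2]  zeros at y ∈ ∅
  x = 4: [0↦6, 1↦7, 2↦6, 3↦3, 4↦9, 5↦2, 6↦4, 7↦4, 8↦2, 9↦9, 10↦3]  zeros at y ∈ ∅
  x = 5: [0↦6, 1↦4, 2↦0, 3↦5, 4↦8, 5↦9, 6↦8, 7↦5, 8↦0, 9↦4, 10↦6]  zeros at y ∈ {2, 8}
  x = 6: [0↦2, 1↦1, 2↦9, 3↦4, 4↦8, 5↦10, 6↦10, 7↦8, 8↦4, 9↦9, 10↦1]  zeros at y ∈ ∅
  x = 7: [0↦6, 1↦10, 2↦1, 3↦1, 4↦10, 5↦6, 6↦0, 7↦3, 8↦4, 9↦3, 10↦0]  zeros at y ∈ {6, 10}
  x = 8: [0↦8, 1↦10, 2↦10, 3↦8, 4↦4, 5↦9, 6↦1, 7↦2, 8↦1, 9↦9, 10↦4]  zeros at y ∈ ∅
  x = 9: [0↦9, 1↦2, 2↦4, 3↦4, 4↦2, 5↦9, 6↦3, 7↦6, 8↦7, 9↦6, 10↦3]  zeros at y ∈ ∅
  x = 10: [0↦10, 1↦9, 2↦6, 3↦1, 4↦5, 5↦7, 6↦7, 7↦5, 8↦1, 9↦6, 10↦9]  zeros at y ∈ ∅
Collecting zeros: affine points = {(0, 3), (0, 7), (5, 2), (5, 8), (7, 6), (7, 10)}.
Total count |C(F_11)_aff| = 6.


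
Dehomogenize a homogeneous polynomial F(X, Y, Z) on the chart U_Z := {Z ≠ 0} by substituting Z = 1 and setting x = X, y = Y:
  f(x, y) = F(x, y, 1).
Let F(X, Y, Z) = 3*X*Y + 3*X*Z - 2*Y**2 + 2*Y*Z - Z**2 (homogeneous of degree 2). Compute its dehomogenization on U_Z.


f(x, y) = 3*x*y + 3*x - 2*y**2 + 2*y - 1

On U_Z we set Z = 1. Each monomial c·X^i·Y^j·Z^k in F becomes c·x^i·y^j·1^k = c·x^i·y^j.
Substituting Z = 1: F(X, Y, 1) = 3*x*y + 3*x - 2*y**2 + 2*y - 1.
Note: deg(f) ≤ deg(F) = 2; strict inequality happens when F is divisible by Z (lost terms).


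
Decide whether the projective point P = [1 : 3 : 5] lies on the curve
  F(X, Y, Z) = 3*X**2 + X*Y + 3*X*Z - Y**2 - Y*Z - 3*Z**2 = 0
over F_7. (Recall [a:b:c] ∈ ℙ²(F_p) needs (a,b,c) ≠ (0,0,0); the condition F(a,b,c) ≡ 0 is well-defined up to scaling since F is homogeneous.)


F(1,3,5) ≡ 6 (mod 7); P is NOT on the curve.

Evaluate F(1, 3, 5) term-by-term (mod 7).
  3*X**2 ↦ 3·1·1·1 = 3
  X*Y ↦ 1·1·3·1 = 3
  3*X*Z ↦ 3·1·1·5 = 15
  -Y**2 ↦ -1·1·9·1 = -9
  -Y*Z ↦ -1·1·3·5 = -15
  -3*Z**2 ↦ -3·1·1·25 = -75
Sum: F(1, 3, 5) = (3) + (3) + (15) + (-9) + (-15) + (-75) = -78.
Reducing mod 7: -78 ≡ 6 (mod 7).
Since F(a, b, c) ≡ 6 ≠ 0 (mod 7), P does NOT lie on the curve.


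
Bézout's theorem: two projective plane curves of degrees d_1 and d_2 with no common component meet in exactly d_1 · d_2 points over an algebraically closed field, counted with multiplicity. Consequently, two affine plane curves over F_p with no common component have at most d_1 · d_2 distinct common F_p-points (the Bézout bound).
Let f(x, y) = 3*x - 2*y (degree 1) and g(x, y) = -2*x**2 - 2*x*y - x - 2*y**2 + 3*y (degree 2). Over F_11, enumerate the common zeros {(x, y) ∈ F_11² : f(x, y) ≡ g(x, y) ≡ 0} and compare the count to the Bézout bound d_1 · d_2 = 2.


Common zeros: {(0, 0), (5, 2)}; count = 2; Bézout bound = 2.

deg(f) = 1, deg(g) = 2, so Bézout bound = 2.
Scan x ∈ F_11. For each x, list the y ∈ F_11 with f(x, y) ≡ 0 and those with g(x, y) ≡ 0 (mod 11); the common zeros in that column are the intersection.
  x = 0: f ≡ 0 at y ∈ {0}; g ≡ 0 at y ∈ {0, 7}; common: {0}.
  x = 1: f ≡ 0 at y ∈ {7}; g ≡ 0 at y ∈ ∅; common: ∅.
  x = 2: f ≡ 0 at y ∈ {3}; g ≡ 0 at y ∈ {6, 10}; common: ∅.
  x = 3: f ≡ 0 at y ∈ {10}; g ≡ 0 at y ∈ ∅; common: ∅.
  x = 4: f ≡ 0 at y ∈ {6}; g ≡ 0 at y ∈ {4, 10}; common: ∅.
  x = 5: f ≡ 0 at y ∈ {2}; g ≡ 0 at y ∈ {0, 2}; common: {2}.
  x = 6: f ≡ 0 at y ∈ {9}; g ≡ 0 at y ∈ ∅; common: ∅.
  x = 7: f ≡ 0 at y ∈ {5}; g ≡ 0 at y ∈ ∅; common: ∅.
  x = 8: f ≡ 0 at y ∈ {1}; g ≡ 0 at y ∈ {4, 6}; common: ∅.
  x = 9: f ≡ 0 at y ∈ {8}; g ≡ 0 at y ∈ {2, 7}; common: ∅.
  x = 10: f ≡ 0 at y ∈ {4}; g ≡ 0 at y ∈ ∅; common: ∅.
Collecting: common zeros = {(0, 0), (5, 2)}, so the count is 2.
Comparison with the Bézout bound: 2 ≤ 2 = deg(f)·deg(g), as expected for curves with no common component (the bound is attained).


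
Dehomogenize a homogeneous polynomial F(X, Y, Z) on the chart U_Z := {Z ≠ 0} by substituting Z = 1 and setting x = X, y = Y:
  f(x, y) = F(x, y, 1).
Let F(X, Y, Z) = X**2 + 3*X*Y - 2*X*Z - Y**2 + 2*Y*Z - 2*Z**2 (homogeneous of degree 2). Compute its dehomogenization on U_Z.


f(x, y) = x**2 + 3*x*y - 2*x - y**2 + 2*y - 2

On U_Z we set Z = 1. Each monomial c·X^i·Y^j·Z^k in F becomes c·x^i·y^j·1^k = c·x^i·y^j.
Substituting Z = 1: F(X, Y, 1) = x**2 + 3*x*y - 2*x - y**2 + 2*y - 2.
Note: deg(f) ≤ deg(F) = 2; strict inequality happens when F is divisible by Z (lost terms).


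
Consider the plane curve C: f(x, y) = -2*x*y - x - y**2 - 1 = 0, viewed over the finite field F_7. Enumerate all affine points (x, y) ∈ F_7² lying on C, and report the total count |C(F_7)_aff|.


Affine F_7-points: {(2, 4), (2, 6), (4, 1), (4, 5), (6, 0), (6, 2)}; count = 6.

For each of the 49 pairs (x, y) ∈ F_7², evaluate f(x, y) mod 7. Record the zeros.
  x = 0: [0↦6, 1↦5, 2↦2, 3↦4, 4↦4, 5↦2, 6↦5]  zeros at y ∈ ∅
  x = 1: [0↦5, 1↦2, 2↦4, 3↦4, 4↦2, 5↦5, 6↦6]  zeros at y ∈ ∅
  x = 2: [0↦4, 1↦6, 2↦6, 3↦4, 4↦0, 5↦1, 6↦0]  zeros at y ∈ {4, 6}
  x = 3: [0↦3, 1↦3, 2↦1, 3↦4, 4↦5, 5↦4, 6↦1]  zeros at y ∈ ∅
  x = 4: [0↦2, 1↦0, 2↦3, 3↦4, 4↦3, 5↦0, 6↦2]  zeros at y ∈ {1, 5}
  x = 5: [0↦1, 1↦4, 2↦5, 3↦4, 4↦1, 5↦3, 6↦3]  zeros at y ∈ ∅
  x = 6: [0↦0, 1↦1, 2↦0, 3↦4, 4↦6, 5↦6, 6↦4]  zeros at y ∈ {0, 2}
Collecting zeros: affine points = {(2, 4), (2, 6), (4, 1), (4, 5), (6, 0), (6, 2)}.
Total count |C(F_7)_aff| = 6.


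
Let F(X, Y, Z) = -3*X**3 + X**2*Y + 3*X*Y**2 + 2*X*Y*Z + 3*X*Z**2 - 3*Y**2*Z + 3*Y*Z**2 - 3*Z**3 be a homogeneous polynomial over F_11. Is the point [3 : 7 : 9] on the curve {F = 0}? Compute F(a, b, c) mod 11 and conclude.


F(3,7,9) ≡ 7 (mod 11); P is NOT on the curve.

Evaluate F(3, 7, 9) term-by-term (mod 11).
  -3*X**3 ↦ -3·27·1·1 = -81
  X**2*Y ↦ 1·9·7·1 = 63
  3*X*Y**2 ↦ 3·3·49·1 = 441
  2*X*Y*Z ↦ 2·3·7·9 = 378
  3*X*Z**2 ↦ 3·3·1·81 = 729
  -3*Y**2*Z ↦ -3·1·49·9 = -1323
  3*Y*Z**2 ↦ 3·1·7·81 = 1701
  -3*Z**3 ↦ -3·1·1·729 = -2187
Sum: F(3, 7, 9) = (-81) + (63) + (441) + (378) + (729) + (-1323) + (1701) + (-2187) = -279.
Reducing mod 11: -279 ≡ 7 (mod 11).
Since F(a, b, c) ≡ 7 ≠ 0 (mod 11), P does NOT lie on the curve.


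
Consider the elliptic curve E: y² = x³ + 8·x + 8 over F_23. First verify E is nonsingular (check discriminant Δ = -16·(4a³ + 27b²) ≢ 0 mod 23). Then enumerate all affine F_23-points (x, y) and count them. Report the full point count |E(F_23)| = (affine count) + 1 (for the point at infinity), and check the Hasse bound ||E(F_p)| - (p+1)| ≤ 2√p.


Affine points = {(0, 10), (0, 13), (2, 3), (2, 20), (3, 6), (3, 17), (4, 9), (4, 14), (5, 9), (5, 14), (7, 4), (7, 19), (8, 3), (8, 20), (9, 2), (9, 21), (11, 1), (11, 22), (13, 3), (13, 20), (14, 9), (14, 14), (16, 0), (18, 2), (18, 21), (19, 2), (19, 21), (20, 7), (20, 16)}; affine count = 29; |E(F_23)| = 30.

Discriminant check: Δ ∝ 4a³ + 27b² = 4·8³ + 27·8² = 4·512 + 27·64 ≡ 4 (mod 23). Nonzero ⇒ E is nonsingular.
For each x ∈ F_23, compute rhs = x³ + 8·x + 8 mod 23, then count y ∈ F_23 with y² ≡ rhs.
  x = 0: rhs = 8, matching y values: 10, 13 (2 points).
  x = 1: rhs = 17, matching y values: none (0 points).
  x = 2: rhs = 9, matching y values: 3, 20 (2 points).
  x = 3: rhs = 13, matching y values: 6, 17 (2 points).
  x = 4: rhs = 12, matching y values: 9, 14 (2 points).
  x = 5: rhs = 12, matching y values: 9, 14 (2 points).
  x = 6: rhs = 19, matching y values: none (0 points).
  x = 7: rhs = 16, matching y values: 4, 19 (2 points).
  x = 8: rhs = 9, matching y values: 3, 20 (2 points).
  x = 9: rhs = 4, matching y values: 2, 21 (2 points).
  x = 10: rhs = 7, matching y values: none (0 points).
  x = 11: rhs = 1, matching y values: 1, 22 (2 points).
  x = 12: rhs = 15, matching y values: none (0 points).
  x = 13: rhs = 9, matching y values: 3, 20 (2 points).
  x = 14: rhs = 12, matching y values: 9, 14 (2 points).
  x = 15: rhs = 7, matching y values: none (0 points).
  x = 16: rhs = 0, matching y values: 0 (1 points).
  x = 17: rhs = 20, matching y values: none (0 points).
  x = 18: rhs = 4, matching y values: 2, 21 (2 points).
  x = 19: rhs = 4, matching y values: 2, 21 (2 points).
  x = 20: rhs = 3, matching y values: 7, 16 (2 points).
  x = 21: rhs = 7, matching y values: none (0 points).
  x = 22: rhs = 22, matching y values: none (0 points).
Total affine count: 29.
Full point count |E(F_23)| = 29 + 1 = 30.
Hasse bound: |30 − (23+1)| = |6| = 6 ≤ 2√23 ≈ 9.5917 ✓.


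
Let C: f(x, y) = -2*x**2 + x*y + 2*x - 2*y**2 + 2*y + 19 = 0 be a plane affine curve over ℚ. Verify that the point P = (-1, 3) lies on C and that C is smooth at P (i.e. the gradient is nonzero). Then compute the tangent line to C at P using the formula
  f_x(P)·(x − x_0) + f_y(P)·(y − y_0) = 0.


Tangent line at P: 9*x - 11*y + 42 = 0.

Step 1: f(-1, 3) = 0, so P lies on C.
Step 2: partial derivatives
  f_x(x, y) = -4*x + y + 2, f_y(x, y) = x - 4*y + 2.
  f_x(P) = 9, f_y(P) = -11 (gradient nonzero, so P is smooth).
Step 3: tangent line at P: 9·(x − -1) + -11·(y − 3) = 0.
Expanding: 9*x - 11*y + 42 = 0.


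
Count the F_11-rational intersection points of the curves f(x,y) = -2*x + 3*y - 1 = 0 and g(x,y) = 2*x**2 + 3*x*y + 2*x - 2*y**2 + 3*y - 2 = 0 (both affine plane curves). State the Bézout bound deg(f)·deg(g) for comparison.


Common zeros: {(0, 4), (3, 6)}; count = 2; Bézout bound = 2.

deg(f) = 1, deg(g) = 2, so Bézout bound = 2.
Scan x ∈ F_11. For each x, list the y ∈ F_11 with f(x, y) ≡ 0 and those with g(x, y) ≡ 0 (mod 11); the common zeros in that column are the intersection.
  x = 0: f ≡ 0 at y ∈ {4}; g ≡ 0 at y ∈ {3, 4}; common: {4}.
  x = 1: f ≡ 0 at y ∈ {1}; g ≡ 0 at y ∈ ∅; common: ∅.
  x = 2: f ≡ 0 at y ∈ {9}; g ≡ 0 at y ∈ ∅; common: ∅.
  x = 3: f ≡ 0 at y ∈ {6}; g ≡ 0 at y ∈ {0, 6}; common: {6}.
  x = 4: f ≡ 0 at y ∈ {3}; g ≡ 0 at y ∈ {4, 9}; common: ∅.
  x = 5: f ≡ 0 at y ∈ {0}; g ≡ 0 at y ∈ ∅; common: ∅.
  x = 6: f ≡ 0 at y ∈ {8}; g ≡ 0 at y ∈ ∅; common: ∅.
  x = 7: f ≡ 0 at y ∈ {5}; g ≡ 0 at y ∈ {0, 1}; common: ∅.
  x = 8: f ≡ 0 at y ∈ {2}; g ≡ 0 at y ∈ ∅; common: ∅.
  x = 9: f ≡ 0 at y ∈ {10}; g ≡ 0 at y ∈ {6, 9}; common: ∅.
  x = 10: f ≡ 0 at y ∈ {7}; g ≡ 0 at y ∈ ∅; common: ∅.
Collecting: common zeros = {(0, 4), (3, 6)}, so the count is 2.
Comparison with the Bézout bound: 2 ≤ 2 = deg(f)·deg(g), as expected for curves with no common component (the bound is attained).


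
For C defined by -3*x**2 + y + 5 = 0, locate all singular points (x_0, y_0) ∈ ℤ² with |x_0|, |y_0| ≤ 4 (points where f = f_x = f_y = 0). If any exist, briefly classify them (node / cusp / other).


No singular points in the scanned grid; C is smooth there.

Compute partial derivatives:
  f_x = -6*x.
  f_y = 1.
f_y = 1 is a nonzero constant, so f_y never vanishes: no point (x, y) can satisfy f = f_x = f_y = 0. In particular no (x, y) ∈ {−4, ..., 4}² is singular; the curve is smooth.


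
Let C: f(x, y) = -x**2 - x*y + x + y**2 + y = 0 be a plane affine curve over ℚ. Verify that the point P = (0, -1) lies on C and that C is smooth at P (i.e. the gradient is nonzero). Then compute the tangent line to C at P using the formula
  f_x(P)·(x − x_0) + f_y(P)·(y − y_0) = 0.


Tangent line at P: 2*x - y - 1 = 0.

Step 1: f(0, -1) = 0, so P lies on C.
Step 2: partial derivatives
  f_x(x, y) = -2*x - y + 1, f_y(x, y) = -x + 2*y + 1.
  f_x(P) = 2, f_y(P) = -1 (gradient nonzero, so P is smooth).
Step 3: tangent line at P: 2·(x − 0) + -1·(y − -1) = 0.
Expanding: 2*x - y - 1 = 0.


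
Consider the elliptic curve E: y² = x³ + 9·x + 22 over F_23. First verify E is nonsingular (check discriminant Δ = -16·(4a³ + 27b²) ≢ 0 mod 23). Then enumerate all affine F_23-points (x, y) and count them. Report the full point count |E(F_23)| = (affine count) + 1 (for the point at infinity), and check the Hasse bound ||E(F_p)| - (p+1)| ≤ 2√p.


Affine points = {(1, 3), (1, 20), (2, 5), (2, 18), (5, 10), (5, 13), (6, 4), (6, 19), (8, 10), (8, 13), (9, 2), (9, 21), (10, 10), (10, 13), (11, 7), (11, 16), (12, 8), (12, 15), (13, 6), (13, 17), (15, 6), (15, 17), (18, 6), (18, 17), (22, 9), (22, 14)}; affine count = 26; |E(F_23)| = 27.

Discriminant check: Δ ∝ 4a³ + 27b² = 4·9³ + 27·22² = 4·729 + 27·484 ≡ 22 (mod 23). Nonzero ⇒ E is nonsingular.
For each x ∈ F_23, compute rhs = x³ + 9·x + 22 mod 23, then count y ∈ F_23 with y² ≡ rhs.
  x = 0: rhs = 22, matching y values: none (0 points).
  x = 1: rhs = 9, matching y values: 3, 20 (2 points).
  x = 2: rhs = 2, matching y values: 5, 18 (2 points).
  x = 3: rhs = 7, matching y values: none (0 points).
  x = 4: rhs = 7, matching y values: none (0 points).
  x = 5: rhs = 8, matching y values: 10, 13 (2 points).
  x = 6: rhs = 16, matching y values: 4, 19 (2 points).
  x = 7: rhs = 14, matching y values: none (0 points).
  x = 8: rhs = 8, matching y values: 10, 13 (2 points).
  x = 9: rhs = 4, matching y values: 2, 21 (2 points).
  x = 10: rhs = 8, matching y values: 10, 13 (2 points).
  x = 11: rhs = 3, matching y values: 7, 16 (2 points).
  x = 12: rhs = 18, matching y values: 8, 15 (2 points).
  x = 13: rhs = 13, matching y values: 6, 17 (2 points).
  x = 14: rhs = 17, matching y values: none (0 points).
  x = 15: rhs = 13, matching y values: 6, 17 (2 points).
  x = 16: rhs = 7, matching y values: none (0 points).
  x = 17: rhs = 5, matching y values: none (0 points).
  x = 18: rhs = 13, matching y values: 6, 17 (2 points).
  x = 19: rhs = 14, matching y values: none (0 points).
  x = 20: rhs = 14, matching y values: none (0 points).
  x = 21: rhs = 19, matching y values: none (0 points).
  x = 22: rhs = 12, matching y values: 9, 14 (2 points).
Total affine count: 26.
Full point count |E(F_23)| = 26 + 1 = 27.
Hasse bound: |27 − (23+1)| = |3| = 3 ≤ 2√23 ≈ 9.5917 ✓.


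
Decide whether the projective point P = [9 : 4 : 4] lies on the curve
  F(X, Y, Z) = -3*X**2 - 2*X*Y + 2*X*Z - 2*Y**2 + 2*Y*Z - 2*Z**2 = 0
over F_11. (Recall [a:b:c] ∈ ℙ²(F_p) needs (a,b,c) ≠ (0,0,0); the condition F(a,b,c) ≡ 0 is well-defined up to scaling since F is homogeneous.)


F(9,4,4) ≡ 0 (mod 11); P is on the curve.

Evaluate F(9, 4, 4) term-by-term (mod 11).
  -3*X**2 ↦ -3·81·1·1 = -243
  -2*X*Y ↦ -2·9·4·1 = -72
  2*X*Z ↦ 2·9·1·4 = 72
  -2*Y**2 ↦ -2·1·16·1 = -32
  2*Y*Z ↦ 2·1·4·4 = 32
  -2*Z**2 ↦ -2·1·1·16 = -32
Sum: F(9, 4, 4) = (-243) + (-72) + (72) + (-32) + (32) + (-32) = -275.
Reducing mod 11: -275 ≡ 0 (mod 11).
Since F(a, b, c) ≡ 0 (mod 11), P lies on the curve.


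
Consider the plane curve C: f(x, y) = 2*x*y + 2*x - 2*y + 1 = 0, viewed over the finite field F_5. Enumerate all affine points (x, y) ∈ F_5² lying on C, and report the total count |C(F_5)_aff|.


Affine F_5-points: {(0, 3), (2, 0), (3, 2), (4, 1)}; count = 4.

For each of the 25 pairs (x, y) ∈ F_5², evaluate f(x, y) mod 5. Record the zeros.
  x = 0: [0↦1, 1↦4, 2↦2, 3↦0, 4↦3]  zeros at y ∈ {3}
  x = 1: [0↦3, 1↦3, 2↦3, 3↦3, 4↦3]  zeros at y ∈ ∅
  x = 2: [0↦0, 1↦2, 2↦4, 3↦1, 4↦3]  zeros at y ∈ {0}
  x = 3: [0↦2, 1↦1, 2↦0, 3↦4, 4↦3]  zeros at y ∈ {2}
  x = 4: [0↦4, 1↦0, 2↦1, 3↦2, 4↦3]  zeros at y ∈ {1}
Collecting zeros: affine points = {(0, 3), (2, 0), (3, 2), (4, 1)}.
Total count |C(F_5)_aff| = 4.


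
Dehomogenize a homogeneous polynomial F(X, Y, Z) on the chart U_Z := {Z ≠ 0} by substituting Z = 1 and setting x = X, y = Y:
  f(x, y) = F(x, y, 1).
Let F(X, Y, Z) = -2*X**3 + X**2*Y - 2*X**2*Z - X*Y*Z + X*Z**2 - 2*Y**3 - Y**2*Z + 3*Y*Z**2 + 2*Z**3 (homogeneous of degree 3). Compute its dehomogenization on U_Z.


f(x, y) = -2*x**3 + x**2*y - 2*x**2 - x*y + x - 2*y**3 - y**2 + 3*y + 2

On U_Z we set Z = 1. Each monomial c·X^i·Y^j·Z^k in F becomes c·x^i·y^j·1^k = c·x^i·y^j.
Substituting Z = 1: F(X, Y, 1) = -2*x**3 + x**2*y - 2*x**2 - x*y + x - 2*y**3 - y**2 + 3*y + 2.
Note: deg(f) ≤ deg(F) = 3; strict inequality happens when F is divisible by Z (lost terms).


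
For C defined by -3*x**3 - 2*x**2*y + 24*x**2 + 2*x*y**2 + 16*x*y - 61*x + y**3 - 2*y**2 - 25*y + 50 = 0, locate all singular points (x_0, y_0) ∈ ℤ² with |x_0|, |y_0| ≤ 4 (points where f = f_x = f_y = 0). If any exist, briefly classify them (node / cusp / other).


Singular points: {(3, -1)}; classification: node.

Compute partial derivatives:
  f_x = -9*x**2 - 4*x*y + 48*x + 2*y**2 + 16*y - 61.
  f_y = -2*x**2 + 4*x*y + 16*x + 3*y**2 - 4*y - 25.
Scan x_0 ∈ {−4, ..., 4}. For each x_0, f_y(x_0, y) is a polynomial in y; find its integer roots y ∈ {−4, ..., 4}, then test f_x and f at those candidates.
  x = -4: f_y(-4, y) = 3*y**2 - 20*y - 121; no integer root y with |y| ≤ 4.
  x = -3: f_y(-3, y) = 3*y**2 - 16*y - 91; no integer root y with |y| ≤ 4.
  x = -2: f_y(-2, y) = 3*y**2 - 12*y - 65; no integer root y with |y| ≤ 4.
  x = -1: f_y(-1, y) = 3*y**2 - 8*y - 43; no integer root y with |y| ≤ 4.
  x = 0: f_y(0, y) = 3*y**2 - 4*y - 25; no integer root y with |y| ≤ 4.
  x = 1: f_y(1, y) = 3*y**2 - 11; no integer root y with |y| ≤ 4.
  x = 2: f_y(2, y) = 3*y**2 + 4*y - 1; no integer root y with |y| ≤ 4.
  x = 3: f_y(3, y) = 3*y**2 + 8*y + 5; vanishes at y ∈ {-1}. (3, -1): f_x = 0, f = 0 — SINGULAR.
  x = 4: f_y(4, y) = 3*y**2 + 12*y + 7; no integer root y with |y| ≤ 4.
Only singular point on the grid: (3, -1).
Classify: substitute x = 3 + u, y = -1 + v and expand: f = -3*u**3 - 2*u**2*v - u**2 + 2*u*v**2 + v**3 + v**2.
No constant or linear terms (consistent with a singular point). Quadratic part: -u**2 + v**2. Cubic part: -3*u**3 - 2*u**2*v + 2*u*v**2 + v**3.
The quadratic part v**2 - u**2 = (v − u)(v + u) splits into two distinct linear factors, so there are two distinct tangent lines y − -1 = ±(x − 3) — this is a node (ordinary double point).
Classification: node.


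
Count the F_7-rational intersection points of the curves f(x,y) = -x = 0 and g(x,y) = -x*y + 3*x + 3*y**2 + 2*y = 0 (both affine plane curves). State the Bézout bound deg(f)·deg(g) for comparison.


Common zeros: {(0, 0), (0, 4)}; count = 2; Bézout bound = 2.

deg(f) = 1, deg(g) = 2, so Bézout bound = 2.
Scan x ∈ F_7. For each x, list the y ∈ F_7 with f(x, y) ≡ 0 and those with g(x, y) ≡ 0 (mod 7); the common zeros in that column are the intersection.
  x = 0: f ≡ 0 at y ∈ {0, 1, 2, 3, 4, 5, 6}; g ≡ 0 at y ∈ {0, 4}; common: {0, 4}.
  x = 1: f ≡ 0 at y ∈ ∅; g ≡ 0 at y ∈ {1}; common: ∅.
  x = 2: f ≡ 0 at y ∈ ∅; g ≡ 0 at y ∈ ∅; common: ∅.
  x = 3: f ≡ 0 at y ∈ ∅; g ≡ 0 at y ∈ ∅; common: ∅.
  x = 4: f ≡ 0 at y ∈ ∅; g ≡ 0 at y ∈ {5}; common: ∅.
  x = 5: f ≡ 0 at y ∈ ∅; g ≡ 0 at y ∈ {2, 6}; common: ∅.
  x = 6: f ≡ 0 at y ∈ ∅; g ≡ 0 at y ∈ ∅; common: ∅.
Collecting: common zeros = {(0, 0), (0, 4)}, so the count is 2.
Comparison with the Bézout bound: 2 ≤ 2 = deg(f)·deg(g), as expected for curves with no common component (the bound is attained).


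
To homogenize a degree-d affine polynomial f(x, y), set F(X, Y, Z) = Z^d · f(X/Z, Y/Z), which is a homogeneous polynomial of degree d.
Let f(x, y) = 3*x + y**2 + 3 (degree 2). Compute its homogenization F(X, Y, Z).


F(X, Y, Z) = 3*X*Z + Y**2 + 3*Z**2

deg(f) = 2.
Substitute x = X/Z, y = Y/Z into f, then multiply by Z^2.
  monomial 3·x^1·y^0 ↦ 3·X^1·Y^0·Z^1.
  monomial 1·x^0·y^2 ↦ 1·X^0·Y^2·Z^0.
  monomial 3·x^0·y^0 ↦ 3·X^0·Y^0·Z^2.
Collecting: F(X, Y, Z) = 3*X*Z + Y**2 + 3*Z**2.
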